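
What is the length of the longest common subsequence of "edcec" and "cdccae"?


LCS of "edcec" and "cdccae"
DP table:
           c    d    c    c    a    e
      0    0    0    0    0    0    0
  e   0    0    0    0    0    0    1
  d   0    0    1    1    1    1    1
  c   0    1    1    2    2    2    2
  e   0    1    1    2    2    2    3
  c   0    1    1    2    3    3    3
LCS length = dp[5][6] = 3

3


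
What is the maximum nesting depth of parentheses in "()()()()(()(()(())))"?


Input: "()()()()(()(()(())))"
Tracking depth:
  Position 0 '(': depth becomes 1
  Position 1 ')': depth becomes 0
  Position 2 '(': depth becomes 1
  Position 3 ')': depth becomes 0
  Position 4 '(': depth becomes 1
  Position 5 ')': depth becomes 0
  Position 6 '(': depth becomes 1
  Position 7 ')': depth becomes 0
  Position 8 '(': depth becomes 1
  Position 9 '(': depth becomes 2
  Position 10 ')': depth becomes 1
  Position 11 '(': depth becomes 2
  Position 12 '(': depth becomes 3
  Position 13 ')': depth becomes 2
  Position 14 '(': depth becomes 3
  Position 15 '(': depth becomes 4
  Position 16 ')': depth becomes 3
  Position 17 ')': depth becomes 2
  Position 18 ')': depth becomes 1
  Position 19 ')': depth becomes 0
Maximum depth reached: 4

4


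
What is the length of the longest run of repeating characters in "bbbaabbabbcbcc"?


Input: "bbbaabbabbcbcc"
Scanning for longest run:
  Position 1 ('b'): continues run of 'b', length=2
  Position 2 ('b'): continues run of 'b', length=3
  Position 3 ('a'): new char, reset run to 1
  Position 4 ('a'): continues run of 'a', length=2
  Position 5 ('b'): new char, reset run to 1
  Position 6 ('b'): continues run of 'b', length=2
  Position 7 ('a'): new char, reset run to 1
  Position 8 ('b'): new char, reset run to 1
  Position 9 ('b'): continues run of 'b', length=2
  Position 10 ('c'): new char, reset run to 1
  Position 11 ('b'): new char, reset run to 1
  Position 12 ('c'): new char, reset run to 1
  Position 13 ('c'): continues run of 'c', length=2
Longest run: 'b' with length 3

3


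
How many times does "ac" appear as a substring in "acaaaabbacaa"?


Searching for "ac" in "acaaaabbacaa"
Scanning each position:
  Position 0: "ac" => MATCH
  Position 1: "ca" => no
  Position 2: "aa" => no
  Position 3: "aa" => no
  Position 4: "aa" => no
  Position 5: "ab" => no
  Position 6: "bb" => no
  Position 7: "ba" => no
  Position 8: "ac" => MATCH
  Position 9: "ca" => no
  Position 10: "aa" => no
Total occurrences: 2

2


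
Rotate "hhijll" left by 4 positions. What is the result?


Input: "hhijll", rotate left by 4
First 4 characters: "hhij"
Remaining characters: "ll"
Concatenate remaining + first: "ll" + "hhij" = "llhhij"

llhhij


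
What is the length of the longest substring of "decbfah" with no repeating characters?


Input: "decbfah"
Sliding window (track last position of each char):
  Position 0 ('d'): window [0,0] length 1 -- new best
  Position 1 ('e'): window [0,1] length 2 -- new best
  Position 2 ('c'): window [0,2] length 3 -- new best
  Position 3 ('b'): window [0,3] length 4 -- new best
  Position 4 ('f'): window [0,4] length 5 -- new best
  Position 5 ('a'): window [0,5] length 6 -- new best
  Position 6 ('h'): window [0,6] length 7 -- new best
Longest substring with no repeats: "decbfah" with length 7

7


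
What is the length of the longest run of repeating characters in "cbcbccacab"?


Input: "cbcbccacab"
Scanning for longest run:
  Position 1 ('b'): new char, reset run to 1
  Position 2 ('c'): new char, reset run to 1
  Position 3 ('b'): new char, reset run to 1
  Position 4 ('c'): new char, reset run to 1
  Position 5 ('c'): continues run of 'c', length=2
  Position 6 ('a'): new char, reset run to 1
  Position 7 ('c'): new char, reset run to 1
  Position 8 ('a'): new char, reset run to 1
  Position 9 ('b'): new char, reset run to 1
Longest run: 'c' with length 2

2


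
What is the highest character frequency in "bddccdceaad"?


Input: bddccdceaad
Character counts:
  'a': 2
  'b': 1
  'c': 3
  'd': 4
  'e': 1
Maximum frequency: 4

4


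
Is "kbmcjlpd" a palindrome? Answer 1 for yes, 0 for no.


Input: kbmcjlpd
Reversed: dpljcmbk
  Compare pos 0 ('k') with pos 7 ('d'): MISMATCH
  Compare pos 1 ('b') with pos 6 ('p'): MISMATCH
  Compare pos 2 ('m') with pos 5 ('l'): MISMATCH
  Compare pos 3 ('c') with pos 4 ('j'): MISMATCH
Result: not a palindrome

0


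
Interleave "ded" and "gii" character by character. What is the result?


Interleaving "ded" and "gii":
  Position 0: 'd' from first, 'g' from second => "dg"
  Position 1: 'e' from first, 'i' from second => "ei"
  Position 2: 'd' from first, 'i' from second => "di"
Result: dgeidi

dgeidi


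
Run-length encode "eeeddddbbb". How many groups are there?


Input: eeeddddbbb
Scanning for consecutive runs:
  Group 1: 'e' x 3 (positions 0-2)
  Group 2: 'd' x 4 (positions 3-6)
  Group 3: 'b' x 3 (positions 7-9)
Total groups: 3

3


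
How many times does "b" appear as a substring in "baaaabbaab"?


Searching for "b" in "baaaabbaab"
Scanning each position:
  Position 0: "b" => MATCH
  Position 1: "a" => no
  Position 2: "a" => no
  Position 3: "a" => no
  Position 4: "a" => no
  Position 5: "b" => MATCH
  Position 6: "b" => MATCH
  Position 7: "a" => no
  Position 8: "a" => no
  Position 9: "b" => MATCH
Total occurrences: 4

4


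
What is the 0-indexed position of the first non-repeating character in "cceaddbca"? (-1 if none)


Input: cceaddbca
Character frequencies:
  'a': 2
  'b': 1
  'c': 3
  'd': 2
  'e': 1
Scanning left to right for freq == 1:
  Position 0 ('c'): freq=3, skip
  Position 1 ('c'): freq=3, skip
  Position 2 ('e'): unique! => answer = 2

2


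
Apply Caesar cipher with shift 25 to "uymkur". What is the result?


Caesar cipher: shift "uymkur" by 25
  'u' (pos 20) + 25 = pos 19 = 't'
  'y' (pos 24) + 25 = pos 23 = 'x'
  'm' (pos 12) + 25 = pos 11 = 'l'
  'k' (pos 10) + 25 = pos 9 = 'j'
  'u' (pos 20) + 25 = pos 19 = 't'
  'r' (pos 17) + 25 = pos 16 = 'q'
Result: txljtq

txljtq


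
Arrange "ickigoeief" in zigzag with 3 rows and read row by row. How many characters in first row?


Zigzag "ickigoeief" into 3 rows:
Placing characters:
  'i' => row 0
  'c' => row 1
  'k' => row 2
  'i' => row 1
  'g' => row 0
  'o' => row 1
  'e' => row 2
  'i' => row 1
  'e' => row 0
  'f' => row 1
Rows:
  Row 0: "ige"
  Row 1: "cioif"
  Row 2: "ke"
First row length: 3

3


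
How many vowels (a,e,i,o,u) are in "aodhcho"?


Input: aodhcho
Checking each character:
  'a' at position 0: vowel (running total: 1)
  'o' at position 1: vowel (running total: 2)
  'd' at position 2: consonant
  'h' at position 3: consonant
  'c' at position 4: consonant
  'h' at position 5: consonant
  'o' at position 6: vowel (running total: 3)
Total vowels: 3

3


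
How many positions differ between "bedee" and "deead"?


Comparing "bedee" and "deead" position by position:
  Position 0: 'b' vs 'd' => DIFFER
  Position 1: 'e' vs 'e' => same
  Position 2: 'd' vs 'e' => DIFFER
  Position 3: 'e' vs 'a' => DIFFER
  Position 4: 'e' vs 'd' => DIFFER
Positions that differ: 4

4


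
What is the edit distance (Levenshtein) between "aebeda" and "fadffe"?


Computing edit distance: "aebeda" -> "fadffe"
DP table:
           f    a    d    f    f    e
      0    1    2    3    4    5    6
  a   1    1    1    2    3    4    5
  e   2    2    2    2    3    4    4
  b   3    3    3    3    3    4    5
  e   4    4    4    4    4    4    4
  d   5    5    5    4    5    5    5
  a   6    6    5    5    5    6    6
Edit distance = dp[6][6] = 6

6


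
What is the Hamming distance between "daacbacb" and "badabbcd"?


Comparing "daacbacb" and "badabbcd" position by position:
  Position 0: 'd' vs 'b' => differ
  Position 1: 'a' vs 'a' => same
  Position 2: 'a' vs 'd' => differ
  Position 3: 'c' vs 'a' => differ
  Position 4: 'b' vs 'b' => same
  Position 5: 'a' vs 'b' => differ
  Position 6: 'c' vs 'c' => same
  Position 7: 'b' vs 'd' => differ
Total differences (Hamming distance): 5

5


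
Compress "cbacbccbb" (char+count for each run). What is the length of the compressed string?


Input: cbacbccbb
Runs:
  'c' x 1 => "c1"
  'b' x 1 => "b1"
  'a' x 1 => "a1"
  'c' x 1 => "c1"
  'b' x 1 => "b1"
  'c' x 2 => "c2"
  'b' x 2 => "b2"
Compressed: "c1b1a1c1b1c2b2"
Compressed length: 14

14


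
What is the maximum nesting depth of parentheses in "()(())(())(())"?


Input: "()(())(())(())"
Tracking depth:
  Position 0 '(': depth becomes 1
  Position 1 ')': depth becomes 0
  Position 2 '(': depth becomes 1
  Position 3 '(': depth becomes 2
  Position 4 ')': depth becomes 1
  Position 5 ')': depth becomes 0
  Position 6 '(': depth becomes 1
  Position 7 '(': depth becomes 2
  Position 8 ')': depth becomes 1
  Position 9 ')': depth becomes 0
  Position 10 '(': depth becomes 1
  Position 11 '(': depth becomes 2
  Position 12 ')': depth becomes 1
  Position 13 ')': depth becomes 0
Maximum depth reached: 2

2


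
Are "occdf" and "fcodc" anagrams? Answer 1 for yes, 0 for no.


Strings: "occdf", "fcodc"
Sorted first:  ccdfo
Sorted second: ccdfo
Sorted forms match => anagrams

1


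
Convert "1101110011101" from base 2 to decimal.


Input: "1101110011101" in base 2
Positional expansion:
  Digit '1' (value 1) x 2^12 = 4096
  Digit '1' (value 1) x 2^11 = 2048
  Digit '0' (value 0) x 2^10 = 0
  Digit '1' (value 1) x 2^9 = 512
  Digit '1' (value 1) x 2^8 = 256
  Digit '1' (value 1) x 2^7 = 128
  Digit '0' (value 0) x 2^6 = 0
  Digit '0' (value 0) x 2^5 = 0
  Digit '1' (value 1) x 2^4 = 16
  Digit '1' (value 1) x 2^3 = 8
  Digit '1' (value 1) x 2^2 = 4
  Digit '0' (value 0) x 2^1 = 0
  Digit '1' (value 1) x 2^0 = 1
Sum = 7069

7069


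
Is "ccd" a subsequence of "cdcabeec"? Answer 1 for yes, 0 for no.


Check if "ccd" is a subsequence of "cdcabeec"
Greedy scan:
  Position 0 ('c'): matches sub[0] = 'c'
  Position 1 ('d'): no match needed
  Position 2 ('c'): matches sub[1] = 'c'
  Position 3 ('a'): no match needed
  Position 4 ('b'): no match needed
  Position 5 ('e'): no match needed
  Position 6 ('e'): no match needed
  Position 7 ('c'): no match needed
Only matched 2/3 characters => not a subsequence

0


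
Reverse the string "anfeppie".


Input: anfeppie
Reading characters right to left:
  Position 7: 'e'
  Position 6: 'i'
  Position 5: 'p'
  Position 4: 'p'
  Position 3: 'e'
  Position 2: 'f'
  Position 1: 'n'
  Position 0: 'a'
Reversed: eippefna

eippefna


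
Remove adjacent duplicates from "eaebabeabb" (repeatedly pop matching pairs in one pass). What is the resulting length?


Input: eaebabeabb
Stack-based adjacent duplicate removal:
  Read 'e': push. Stack: e
  Read 'a': push. Stack: ea
  Read 'e': push. Stack: eae
  Read 'b': push. Stack: eaeb
  Read 'a': push. Stack: eaeba
  Read 'b': push. Stack: eaebab
  Read 'e': push. Stack: eaebabe
  Read 'a': push. Stack: eaebabea
  Read 'b': push. Stack: eaebabeab
  Read 'b': matches stack top 'b' => pop. Stack: eaebabea
Final stack: "eaebabea" (length 8)

8


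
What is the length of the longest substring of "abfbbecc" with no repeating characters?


Input: "abfbbecc"
Sliding window (track last position of each char):
  Position 0 ('a'): window [0,0] length 1 -- new best
  Position 1 ('b'): window [0,1] length 2 -- new best
  Position 2 ('f'): window [0,2] length 3 -- new best
  Position 3 ('b'): repeat (last at 1), move window start to 2
  Position 3 ('b'): window [2,3] length 2
  Position 4 ('b'): repeat (last at 3), move window start to 4
  Position 4 ('b'): window [4,4] length 1
  Position 5 ('e'): window [4,5] length 2
  Position 6 ('c'): window [4,6] length 3
  Position 7 ('c'): repeat (last at 6), move window start to 7
  Position 7 ('c'): window [7,7] length 1
Longest substring with no repeats: "abf" with length 3

3


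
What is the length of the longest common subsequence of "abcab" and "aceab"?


LCS of "abcab" and "aceab"
DP table:
           a    c    e    a    b
      0    0    0    0    0    0
  a   0    1    1    1    1    1
  b   0    1    1    1    1    2
  c   0    1    2    2    2    2
  a   0    1    2    2    3    3
  b   0    1    2    2    3    4
LCS length = dp[5][5] = 4

4


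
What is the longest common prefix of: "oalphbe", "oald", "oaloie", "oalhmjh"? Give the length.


Words: oalphbe, oald, oaloie, oalhmjh
  Position 0: all 'o' => match
  Position 1: all 'a' => match
  Position 2: all 'l' => match
  Position 3: ('p', 'd', 'o', 'h') => mismatch, stop
LCP = "oal" (length 3)

3


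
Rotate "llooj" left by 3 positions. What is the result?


Input: "llooj", rotate left by 3
First 3 characters: "llo"
Remaining characters: "oj"
Concatenate remaining + first: "oj" + "llo" = "ojllo"

ojllo


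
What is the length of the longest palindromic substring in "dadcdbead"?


Input: "dadcdbead"
Checking substrings for palindromes:
  [0:3] "dad" (len 3) => palindrome
  [2:5] "dcd" (len 3) => palindrome
Longest palindromic substring: "dad" with length 3

3


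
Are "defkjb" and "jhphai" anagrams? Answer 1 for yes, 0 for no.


Strings: "defkjb", "jhphai"
Sorted first:  bdefjk
Sorted second: ahhijp
Differ at position 0: 'b' vs 'a' => not anagrams

0


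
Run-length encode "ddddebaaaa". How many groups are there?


Input: ddddebaaaa
Scanning for consecutive runs:
  Group 1: 'd' x 4 (positions 0-3)
  Group 2: 'e' x 1 (positions 4-4)
  Group 3: 'b' x 1 (positions 5-5)
  Group 4: 'a' x 4 (positions 6-9)
Total groups: 4

4


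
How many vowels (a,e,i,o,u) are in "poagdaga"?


Input: poagdaga
Checking each character:
  'p' at position 0: consonant
  'o' at position 1: vowel (running total: 1)
  'a' at position 2: vowel (running total: 2)
  'g' at position 3: consonant
  'd' at position 4: consonant
  'a' at position 5: vowel (running total: 3)
  'g' at position 6: consonant
  'a' at position 7: vowel (running total: 4)
Total vowels: 4

4


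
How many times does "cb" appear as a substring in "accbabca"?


Searching for "cb" in "accbabca"
Scanning each position:
  Position 0: "ac" => no
  Position 1: "cc" => no
  Position 2: "cb" => MATCH
  Position 3: "ba" => no
  Position 4: "ab" => no
  Position 5: "bc" => no
  Position 6: "ca" => no
Total occurrences: 1

1


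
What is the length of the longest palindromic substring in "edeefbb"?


Input: "edeefbb"
Checking substrings for palindromes:
  [0:3] "ede" (len 3) => palindrome
  [2:4] "ee" (len 2) => palindrome
  [5:7] "bb" (len 2) => palindrome
Longest palindromic substring: "ede" with length 3

3


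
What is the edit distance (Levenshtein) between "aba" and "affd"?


Computing edit distance: "aba" -> "affd"
DP table:
           a    f    f    d
      0    1    2    3    4
  a   1    0    1    2    3
  b   2    1    1    2    3
  a   3    2    2    2    3
Edit distance = dp[3][4] = 3

3


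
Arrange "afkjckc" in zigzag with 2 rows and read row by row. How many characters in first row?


Zigzag "afkjckc" into 2 rows:
Placing characters:
  'a' => row 0
  'f' => row 1
  'k' => row 0
  'j' => row 1
  'c' => row 0
  'k' => row 1
  'c' => row 0
Rows:
  Row 0: "akcc"
  Row 1: "fjk"
First row length: 4

4


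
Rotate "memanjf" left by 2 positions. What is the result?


Input: "memanjf", rotate left by 2
First 2 characters: "me"
Remaining characters: "manjf"
Concatenate remaining + first: "manjf" + "me" = "manjfme"

manjfme


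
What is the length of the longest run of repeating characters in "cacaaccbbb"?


Input: "cacaaccbbb"
Scanning for longest run:
  Position 1 ('a'): new char, reset run to 1
  Position 2 ('c'): new char, reset run to 1
  Position 3 ('a'): new char, reset run to 1
  Position 4 ('a'): continues run of 'a', length=2
  Position 5 ('c'): new char, reset run to 1
  Position 6 ('c'): continues run of 'c', length=2
  Position 7 ('b'): new char, reset run to 1
  Position 8 ('b'): continues run of 'b', length=2
  Position 9 ('b'): continues run of 'b', length=3
Longest run: 'b' with length 3

3


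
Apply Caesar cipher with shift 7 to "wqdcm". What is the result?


Caesar cipher: shift "wqdcm" by 7
  'w' (pos 22) + 7 = pos 3 = 'd'
  'q' (pos 16) + 7 = pos 23 = 'x'
  'd' (pos 3) + 7 = pos 10 = 'k'
  'c' (pos 2) + 7 = pos 9 = 'j'
  'm' (pos 12) + 7 = pos 19 = 't'
Result: dxkjt

dxkjt


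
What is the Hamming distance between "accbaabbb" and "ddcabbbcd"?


Comparing "accbaabbb" and "ddcabbbcd" position by position:
  Position 0: 'a' vs 'd' => differ
  Position 1: 'c' vs 'd' => differ
  Position 2: 'c' vs 'c' => same
  Position 3: 'b' vs 'a' => differ
  Position 4: 'a' vs 'b' => differ
  Position 5: 'a' vs 'b' => differ
  Position 6: 'b' vs 'b' => same
  Position 7: 'b' vs 'c' => differ
  Position 8: 'b' vs 'd' => differ
Total differences (Hamming distance): 7

7


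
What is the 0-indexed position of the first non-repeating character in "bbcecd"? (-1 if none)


Input: bbcecd
Character frequencies:
  'b': 2
  'c': 2
  'd': 1
  'e': 1
Scanning left to right for freq == 1:
  Position 0 ('b'): freq=2, skip
  Position 1 ('b'): freq=2, skip
  Position 2 ('c'): freq=2, skip
  Position 3 ('e'): unique! => answer = 3

3


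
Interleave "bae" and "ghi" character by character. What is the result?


Interleaving "bae" and "ghi":
  Position 0: 'b' from first, 'g' from second => "bg"
  Position 1: 'a' from first, 'h' from second => "ah"
  Position 2: 'e' from first, 'i' from second => "ei"
Result: bgahei

bgahei


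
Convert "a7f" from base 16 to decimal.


Input: "a7f" in base 16
Positional expansion:
  Digit 'a' (value 10) x 16^2 = 2560
  Digit '7' (value 7) x 16^1 = 112
  Digit 'f' (value 15) x 16^0 = 15
Sum = 2687

2687


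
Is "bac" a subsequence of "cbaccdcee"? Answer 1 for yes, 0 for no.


Check if "bac" is a subsequence of "cbaccdcee"
Greedy scan:
  Position 0 ('c'): no match needed
  Position 1 ('b'): matches sub[0] = 'b'
  Position 2 ('a'): matches sub[1] = 'a'
  Position 3 ('c'): matches sub[2] = 'c'
  Position 4 ('c'): no match needed
  Position 5 ('d'): no match needed
  Position 6 ('c'): no match needed
  Position 7 ('e'): no match needed
  Position 8 ('e'): no match needed
All 3 characters matched => is a subsequence

1


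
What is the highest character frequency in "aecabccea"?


Input: aecabccea
Character counts:
  'a': 3
  'b': 1
  'c': 3
  'e': 2
Maximum frequency: 3

3


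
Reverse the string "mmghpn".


Input: mmghpn
Reading characters right to left:
  Position 5: 'n'
  Position 4: 'p'
  Position 3: 'h'
  Position 2: 'g'
  Position 1: 'm'
  Position 0: 'm'
Reversed: nphgmm

nphgmm


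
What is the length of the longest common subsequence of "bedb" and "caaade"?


LCS of "bedb" and "caaade"
DP table:
           c    a    a    a    d    e
      0    0    0    0    0    0    0
  b   0    0    0    0    0    0    0
  e   0    0    0    0    0    0    1
  d   0    0    0    0    0    1    1
  b   0    0    0    0    0    1    1
LCS length = dp[4][6] = 1

1


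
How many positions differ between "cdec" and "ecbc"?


Comparing "cdec" and "ecbc" position by position:
  Position 0: 'c' vs 'e' => DIFFER
  Position 1: 'd' vs 'c' => DIFFER
  Position 2: 'e' vs 'b' => DIFFER
  Position 3: 'c' vs 'c' => same
Positions that differ: 3

3


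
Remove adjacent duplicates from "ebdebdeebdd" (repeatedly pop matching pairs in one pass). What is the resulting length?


Input: ebdebdeebdd
Stack-based adjacent duplicate removal:
  Read 'e': push. Stack: e
  Read 'b': push. Stack: eb
  Read 'd': push. Stack: ebd
  Read 'e': push. Stack: ebde
  Read 'b': push. Stack: ebdeb
  Read 'd': push. Stack: ebdebd
  Read 'e': push. Stack: ebdebde
  Read 'e': matches stack top 'e' => pop. Stack: ebdebd
  Read 'b': push. Stack: ebdebdb
  Read 'd': push. Stack: ebdebdbd
  Read 'd': matches stack top 'd' => pop. Stack: ebdebdb
Final stack: "ebdebdb" (length 7)

7


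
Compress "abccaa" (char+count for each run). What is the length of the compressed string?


Input: abccaa
Runs:
  'a' x 1 => "a1"
  'b' x 1 => "b1"
  'c' x 2 => "c2"
  'a' x 2 => "a2"
Compressed: "a1b1c2a2"
Compressed length: 8

8


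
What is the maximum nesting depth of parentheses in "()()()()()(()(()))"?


Input: "()()()()()(()(()))"
Tracking depth:
  Position 0 '(': depth becomes 1
  Position 1 ')': depth becomes 0
  Position 2 '(': depth becomes 1
  Position 3 ')': depth becomes 0
  Position 4 '(': depth becomes 1
  Position 5 ')': depth becomes 0
  Position 6 '(': depth becomes 1
  Position 7 ')': depth becomes 0
  Position 8 '(': depth becomes 1
  Position 9 ')': depth becomes 0
  Position 10 '(': depth becomes 1
  Position 11 '(': depth becomes 2
  Position 12 ')': depth becomes 1
  Position 13 '(': depth becomes 2
  Position 14 '(': depth becomes 3
  Position 15 ')': depth becomes 2
  Position 16 ')': depth becomes 1
  Position 17 ')': depth becomes 0
Maximum depth reached: 3

3


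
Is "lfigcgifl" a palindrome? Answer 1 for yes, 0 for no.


Input: lfigcgifl
Reversed: lfigcgifl
  Compare pos 0 ('l') with pos 8 ('l'): match
  Compare pos 1 ('f') with pos 7 ('f'): match
  Compare pos 2 ('i') with pos 6 ('i'): match
  Compare pos 3 ('g') with pos 5 ('g'): match
Result: palindrome

1


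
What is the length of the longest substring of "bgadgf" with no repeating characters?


Input: "bgadgf"
Sliding window (track last position of each char):
  Position 0 ('b'): window [0,0] length 1 -- new best
  Position 1 ('g'): window [0,1] length 2 -- new best
  Position 2 ('a'): window [0,2] length 3 -- new best
  Position 3 ('d'): window [0,3] length 4 -- new best
  Position 4 ('g'): repeat (last at 1), move window start to 2
  Position 4 ('g'): window [2,4] length 3
  Position 5 ('f'): window [2,5] length 4
Longest substring with no repeats: "bgad" with length 4

4


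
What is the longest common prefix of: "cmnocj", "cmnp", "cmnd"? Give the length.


Words: cmnocj, cmnp, cmnd
  Position 0: all 'c' => match
  Position 1: all 'm' => match
  Position 2: all 'n' => match
  Position 3: ('o', 'p', 'd') => mismatch, stop
LCP = "cmn" (length 3)

3


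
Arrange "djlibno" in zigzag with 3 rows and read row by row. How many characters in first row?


Zigzag "djlibno" into 3 rows:
Placing characters:
  'd' => row 0
  'j' => row 1
  'l' => row 2
  'i' => row 1
  'b' => row 0
  'n' => row 1
  'o' => row 2
Rows:
  Row 0: "db"
  Row 1: "jin"
  Row 2: "lo"
First row length: 2

2


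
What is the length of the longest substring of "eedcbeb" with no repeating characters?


Input: "eedcbeb"
Sliding window (track last position of each char):
  Position 0 ('e'): window [0,0] length 1 -- new best
  Position 1 ('e'): repeat (last at 0), move window start to 1
  Position 1 ('e'): window [1,1] length 1
  Position 2 ('d'): window [1,2] length 2 -- new best
  Position 3 ('c'): window [1,3] length 3 -- new best
  Position 4 ('b'): window [1,4] length 4 -- new best
  Position 5 ('e'): repeat (last at 1), move window start to 2
  Position 5 ('e'): window [2,5] length 4
  Position 6 ('b'): repeat (last at 4), move window start to 5
  Position 6 ('b'): window [5,6] length 2
Longest substring with no repeats: "edcb" with length 4

4


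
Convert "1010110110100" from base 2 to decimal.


Input: "1010110110100" in base 2
Positional expansion:
  Digit '1' (value 1) x 2^12 = 4096
  Digit '0' (value 0) x 2^11 = 0
  Digit '1' (value 1) x 2^10 = 1024
  Digit '0' (value 0) x 2^9 = 0
  Digit '1' (value 1) x 2^8 = 256
  Digit '1' (value 1) x 2^7 = 128
  Digit '0' (value 0) x 2^6 = 0
  Digit '1' (value 1) x 2^5 = 32
  Digit '1' (value 1) x 2^4 = 16
  Digit '0' (value 0) x 2^3 = 0
  Digit '1' (value 1) x 2^2 = 4
  Digit '0' (value 0) x 2^1 = 0
  Digit '0' (value 0) x 2^0 = 0
Sum = 5556

5556


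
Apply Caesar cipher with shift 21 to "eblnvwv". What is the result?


Caesar cipher: shift "eblnvwv" by 21
  'e' (pos 4) + 21 = pos 25 = 'z'
  'b' (pos 1) + 21 = pos 22 = 'w'
  'l' (pos 11) + 21 = pos 6 = 'g'
  'n' (pos 13) + 21 = pos 8 = 'i'
  'v' (pos 21) + 21 = pos 16 = 'q'
  'w' (pos 22) + 21 = pos 17 = 'r'
  'v' (pos 21) + 21 = pos 16 = 'q'
Result: zwgiqrq

zwgiqrq


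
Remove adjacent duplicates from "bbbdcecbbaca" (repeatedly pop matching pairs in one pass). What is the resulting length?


Input: bbbdcecbbaca
Stack-based adjacent duplicate removal:
  Read 'b': push. Stack: b
  Read 'b': matches stack top 'b' => pop. Stack: (empty)
  Read 'b': push. Stack: b
  Read 'd': push. Stack: bd
  Read 'c': push. Stack: bdc
  Read 'e': push. Stack: bdce
  Read 'c': push. Stack: bdcec
  Read 'b': push. Stack: bdcecb
  Read 'b': matches stack top 'b' => pop. Stack: bdcec
  Read 'a': push. Stack: bdceca
  Read 'c': push. Stack: bdcecac
  Read 'a': push. Stack: bdcecaca
Final stack: "bdcecaca" (length 8)

8


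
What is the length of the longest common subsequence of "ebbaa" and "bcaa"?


LCS of "ebbaa" and "bcaa"
DP table:
           b    c    a    a
      0    0    0    0    0
  e   0    0    0    0    0
  b   0    1    1    1    1
  b   0    1    1    1    1
  a   0    1    1    2    2
  a   0    1    1    2    3
LCS length = dp[5][4] = 3

3


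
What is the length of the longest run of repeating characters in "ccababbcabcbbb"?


Input: "ccababbcabcbbb"
Scanning for longest run:
  Position 1 ('c'): continues run of 'c', length=2
  Position 2 ('a'): new char, reset run to 1
  Position 3 ('b'): new char, reset run to 1
  Position 4 ('a'): new char, reset run to 1
  Position 5 ('b'): new char, reset run to 1
  Position 6 ('b'): continues run of 'b', length=2
  Position 7 ('c'): new char, reset run to 1
  Position 8 ('a'): new char, reset run to 1
  Position 9 ('b'): new char, reset run to 1
  Position 10 ('c'): new char, reset run to 1
  Position 11 ('b'): new char, reset run to 1
  Position 12 ('b'): continues run of 'b', length=2
  Position 13 ('b'): continues run of 'b', length=3
Longest run: 'b' with length 3

3


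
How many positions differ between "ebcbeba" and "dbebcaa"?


Comparing "ebcbeba" and "dbebcaa" position by position:
  Position 0: 'e' vs 'd' => DIFFER
  Position 1: 'b' vs 'b' => same
  Position 2: 'c' vs 'e' => DIFFER
  Position 3: 'b' vs 'b' => same
  Position 4: 'e' vs 'c' => DIFFER
  Position 5: 'b' vs 'a' => DIFFER
  Position 6: 'a' vs 'a' => same
Positions that differ: 4

4


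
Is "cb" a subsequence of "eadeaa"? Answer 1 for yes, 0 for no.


Check if "cb" is a subsequence of "eadeaa"
Greedy scan:
  Position 0 ('e'): no match needed
  Position 1 ('a'): no match needed
  Position 2 ('d'): no match needed
  Position 3 ('e'): no match needed
  Position 4 ('a'): no match needed
  Position 5 ('a'): no match needed
Only matched 0/2 characters => not a subsequence

0


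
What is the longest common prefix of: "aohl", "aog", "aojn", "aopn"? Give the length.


Words: aohl, aog, aojn, aopn
  Position 0: all 'a' => match
  Position 1: all 'o' => match
  Position 2: ('h', 'g', 'j', 'p') => mismatch, stop
LCP = "ao" (length 2)

2


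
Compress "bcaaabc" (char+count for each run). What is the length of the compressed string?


Input: bcaaabc
Runs:
  'b' x 1 => "b1"
  'c' x 1 => "c1"
  'a' x 3 => "a3"
  'b' x 1 => "b1"
  'c' x 1 => "c1"
Compressed: "b1c1a3b1c1"
Compressed length: 10

10


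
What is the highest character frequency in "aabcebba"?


Input: aabcebba
Character counts:
  'a': 3
  'b': 3
  'c': 1
  'e': 1
Maximum frequency: 3

3


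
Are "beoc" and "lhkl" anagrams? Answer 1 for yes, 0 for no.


Strings: "beoc", "lhkl"
Sorted first:  bceo
Sorted second: hkll
Differ at position 0: 'b' vs 'h' => not anagrams

0


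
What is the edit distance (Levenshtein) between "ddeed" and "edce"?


Computing edit distance: "ddeed" -> "edce"
DP table:
           e    d    c    e
      0    1    2    3    4
  d   1    1    1    2    3
  d   2    2    1    2    3
  e   3    2    2    2    2
  e   4    3    3    3    2
  d   5    4    3    4    3
Edit distance = dp[5][4] = 3

3


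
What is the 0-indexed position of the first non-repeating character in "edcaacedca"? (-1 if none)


Input: edcaacedca
Character frequencies:
  'a': 3
  'c': 3
  'd': 2
  'e': 2
Scanning left to right for freq == 1:
  Position 0 ('e'): freq=2, skip
  Position 1 ('d'): freq=2, skip
  Position 2 ('c'): freq=3, skip
  Position 3 ('a'): freq=3, skip
  Position 4 ('a'): freq=3, skip
  Position 5 ('c'): freq=3, skip
  Position 6 ('e'): freq=2, skip
  Position 7 ('d'): freq=2, skip
  Position 8 ('c'): freq=3, skip
  Position 9 ('a'): freq=3, skip
  No unique character found => answer = -1

-1


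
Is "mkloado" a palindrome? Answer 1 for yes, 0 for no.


Input: mkloado
Reversed: odaolkm
  Compare pos 0 ('m') with pos 6 ('o'): MISMATCH
  Compare pos 1 ('k') with pos 5 ('d'): MISMATCH
  Compare pos 2 ('l') with pos 4 ('a'): MISMATCH
Result: not a palindrome

0


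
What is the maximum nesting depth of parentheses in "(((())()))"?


Input: "(((())()))"
Tracking depth:
  Position 0 '(': depth becomes 1
  Position 1 '(': depth becomes 2
  Position 2 '(': depth becomes 3
  Position 3 '(': depth becomes 4
  Position 4 ')': depth becomes 3
  Position 5 ')': depth becomes 2
  Position 6 '(': depth becomes 3
  Position 7 ')': depth becomes 2
  Position 8 ')': depth becomes 1
  Position 9 ')': depth becomes 0
Maximum depth reached: 4

4


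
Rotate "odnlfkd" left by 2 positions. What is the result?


Input: "odnlfkd", rotate left by 2
First 2 characters: "od"
Remaining characters: "nlfkd"
Concatenate remaining + first: "nlfkd" + "od" = "nlfkdod"

nlfkdod


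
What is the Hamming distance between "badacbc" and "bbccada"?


Comparing "badacbc" and "bbccada" position by position:
  Position 0: 'b' vs 'b' => same
  Position 1: 'a' vs 'b' => differ
  Position 2: 'd' vs 'c' => differ
  Position 3: 'a' vs 'c' => differ
  Position 4: 'c' vs 'a' => differ
  Position 5: 'b' vs 'd' => differ
  Position 6: 'c' vs 'a' => differ
Total differences (Hamming distance): 6

6


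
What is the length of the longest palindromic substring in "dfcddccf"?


Input: "dfcddccf"
Checking substrings for palindromes:
  [2:6] "cddc" (len 4) => palindrome
  [3:5] "dd" (len 2) => palindrome
  [5:7] "cc" (len 2) => palindrome
Longest palindromic substring: "cddc" with length 4

4


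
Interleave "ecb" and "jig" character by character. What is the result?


Interleaving "ecb" and "jig":
  Position 0: 'e' from first, 'j' from second => "ej"
  Position 1: 'c' from first, 'i' from second => "ci"
  Position 2: 'b' from first, 'g' from second => "bg"
Result: ejcibg

ejcibg


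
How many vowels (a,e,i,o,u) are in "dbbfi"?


Input: dbbfi
Checking each character:
  'd' at position 0: consonant
  'b' at position 1: consonant
  'b' at position 2: consonant
  'f' at position 3: consonant
  'i' at position 4: vowel (running total: 1)
Total vowels: 1

1


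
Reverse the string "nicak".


Input: nicak
Reading characters right to left:
  Position 4: 'k'
  Position 3: 'a'
  Position 2: 'c'
  Position 1: 'i'
  Position 0: 'n'
Reversed: kacin

kacin


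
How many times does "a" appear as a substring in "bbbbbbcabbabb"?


Searching for "a" in "bbbbbbcabbabb"
Scanning each position:
  Position 0: "b" => no
  Position 1: "b" => no
  Position 2: "b" => no
  Position 3: "b" => no
  Position 4: "b" => no
  Position 5: "b" => no
  Position 6: "c" => no
  Position 7: "a" => MATCH
  Position 8: "b" => no
  Position 9: "b" => no
  Position 10: "a" => MATCH
  Position 11: "b" => no
  Position 12: "b" => no
Total occurrences: 2

2


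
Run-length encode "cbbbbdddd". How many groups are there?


Input: cbbbbdddd
Scanning for consecutive runs:
  Group 1: 'c' x 1 (positions 0-0)
  Group 2: 'b' x 4 (positions 1-4)
  Group 3: 'd' x 4 (positions 5-8)
Total groups: 3

3


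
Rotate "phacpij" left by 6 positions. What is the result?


Input: "phacpij", rotate left by 6
First 6 characters: "phacpi"
Remaining characters: "j"
Concatenate remaining + first: "j" + "phacpi" = "jphacpi"

jphacpi


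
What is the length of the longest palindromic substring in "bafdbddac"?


Input: "bafdbddac"
Checking substrings for palindromes:
  [3:6] "dbd" (len 3) => palindrome
  [5:7] "dd" (len 2) => palindrome
Longest palindromic substring: "dbd" with length 3

3


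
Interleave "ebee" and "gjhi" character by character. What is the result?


Interleaving "ebee" and "gjhi":
  Position 0: 'e' from first, 'g' from second => "eg"
  Position 1: 'b' from first, 'j' from second => "bj"
  Position 2: 'e' from first, 'h' from second => "eh"
  Position 3: 'e' from first, 'i' from second => "ei"
Result: egbjehei

egbjehei


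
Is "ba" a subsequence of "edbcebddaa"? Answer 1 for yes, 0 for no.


Check if "ba" is a subsequence of "edbcebddaa"
Greedy scan:
  Position 0 ('e'): no match needed
  Position 1 ('d'): no match needed
  Position 2 ('b'): matches sub[0] = 'b'
  Position 3 ('c'): no match needed
  Position 4 ('e'): no match needed
  Position 5 ('b'): no match needed
  Position 6 ('d'): no match needed
  Position 7 ('d'): no match needed
  Position 8 ('a'): matches sub[1] = 'a'
  Position 9 ('a'): no match needed
All 2 characters matched => is a subsequence

1


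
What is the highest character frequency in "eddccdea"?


Input: eddccdea
Character counts:
  'a': 1
  'c': 2
  'd': 3
  'e': 2
Maximum frequency: 3

3


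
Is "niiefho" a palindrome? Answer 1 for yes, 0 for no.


Input: niiefho
Reversed: ohfeiin
  Compare pos 0 ('n') with pos 6 ('o'): MISMATCH
  Compare pos 1 ('i') with pos 5 ('h'): MISMATCH
  Compare pos 2 ('i') with pos 4 ('f'): MISMATCH
Result: not a palindrome

0


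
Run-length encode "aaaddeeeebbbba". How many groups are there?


Input: aaaddeeeebbbba
Scanning for consecutive runs:
  Group 1: 'a' x 3 (positions 0-2)
  Group 2: 'd' x 2 (positions 3-4)
  Group 3: 'e' x 4 (positions 5-8)
  Group 4: 'b' x 4 (positions 9-12)
  Group 5: 'a' x 1 (positions 13-13)
Total groups: 5

5


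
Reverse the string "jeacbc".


Input: jeacbc
Reading characters right to left:
  Position 5: 'c'
  Position 4: 'b'
  Position 3: 'c'
  Position 2: 'a'
  Position 1: 'e'
  Position 0: 'j'
Reversed: cbcaej

cbcaej


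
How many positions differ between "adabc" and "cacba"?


Comparing "adabc" and "cacba" position by position:
  Position 0: 'a' vs 'c' => DIFFER
  Position 1: 'd' vs 'a' => DIFFER
  Position 2: 'a' vs 'c' => DIFFER
  Position 3: 'b' vs 'b' => same
  Position 4: 'c' vs 'a' => DIFFER
Positions that differ: 4

4


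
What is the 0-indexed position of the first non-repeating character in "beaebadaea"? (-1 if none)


Input: beaebadaea
Character frequencies:
  'a': 4
  'b': 2
  'd': 1
  'e': 3
Scanning left to right for freq == 1:
  Position 0 ('b'): freq=2, skip
  Position 1 ('e'): freq=3, skip
  Position 2 ('a'): freq=4, skip
  Position 3 ('e'): freq=3, skip
  Position 4 ('b'): freq=2, skip
  Position 5 ('a'): freq=4, skip
  Position 6 ('d'): unique! => answer = 6

6


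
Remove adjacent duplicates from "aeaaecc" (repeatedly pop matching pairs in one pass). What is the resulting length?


Input: aeaaecc
Stack-based adjacent duplicate removal:
  Read 'a': push. Stack: a
  Read 'e': push. Stack: ae
  Read 'a': push. Stack: aea
  Read 'a': matches stack top 'a' => pop. Stack: ae
  Read 'e': matches stack top 'e' => pop. Stack: a
  Read 'c': push. Stack: ac
  Read 'c': matches stack top 'c' => pop. Stack: a
Final stack: "a" (length 1)

1


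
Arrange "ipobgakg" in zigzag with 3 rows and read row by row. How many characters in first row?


Zigzag "ipobgakg" into 3 rows:
Placing characters:
  'i' => row 0
  'p' => row 1
  'o' => row 2
  'b' => row 1
  'g' => row 0
  'a' => row 1
  'k' => row 2
  'g' => row 1
Rows:
  Row 0: "ig"
  Row 1: "pbag"
  Row 2: "ok"
First row length: 2

2


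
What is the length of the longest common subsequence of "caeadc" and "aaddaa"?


LCS of "caeadc" and "aaddaa"
DP table:
           a    a    d    d    a    a
      0    0    0    0    0    0    0
  c   0    0    0    0    0    0    0
  a   0    1    1    1    1    1    1
  e   0    1    1    1    1    1    1
  a   0    1    2    2    2    2    2
  d   0    1    2    3    3    3    3
  c   0    1    2    3    3    3    3
LCS length = dp[6][6] = 3

3


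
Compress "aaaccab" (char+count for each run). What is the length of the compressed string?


Input: aaaccab
Runs:
  'a' x 3 => "a3"
  'c' x 2 => "c2"
  'a' x 1 => "a1"
  'b' x 1 => "b1"
Compressed: "a3c2a1b1"
Compressed length: 8

8


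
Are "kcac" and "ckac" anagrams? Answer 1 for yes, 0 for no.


Strings: "kcac", "ckac"
Sorted first:  acck
Sorted second: acck
Sorted forms match => anagrams

1


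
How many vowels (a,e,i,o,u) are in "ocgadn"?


Input: ocgadn
Checking each character:
  'o' at position 0: vowel (running total: 1)
  'c' at position 1: consonant
  'g' at position 2: consonant
  'a' at position 3: vowel (running total: 2)
  'd' at position 4: consonant
  'n' at position 5: consonant
Total vowels: 2

2


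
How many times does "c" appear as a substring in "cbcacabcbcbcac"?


Searching for "c" in "cbcacabcbcbcac"
Scanning each position:
  Position 0: "c" => MATCH
  Position 1: "b" => no
  Position 2: "c" => MATCH
  Position 3: "a" => no
  Position 4: "c" => MATCH
  Position 5: "a" => no
  Position 6: "b" => no
  Position 7: "c" => MATCH
  Position 8: "b" => no
  Position 9: "c" => MATCH
  Position 10: "b" => no
  Position 11: "c" => MATCH
  Position 12: "a" => no
  Position 13: "c" => MATCH
Total occurrences: 7

7


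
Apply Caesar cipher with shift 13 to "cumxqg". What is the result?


Caesar cipher: shift "cumxqg" by 13
  'c' (pos 2) + 13 = pos 15 = 'p'
  'u' (pos 20) + 13 = pos 7 = 'h'
  'm' (pos 12) + 13 = pos 25 = 'z'
  'x' (pos 23) + 13 = pos 10 = 'k'
  'q' (pos 16) + 13 = pos 3 = 'd'
  'g' (pos 6) + 13 = pos 19 = 't'
Result: phzkdt

phzkdt


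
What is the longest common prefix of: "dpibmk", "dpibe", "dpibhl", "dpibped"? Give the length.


Words: dpibmk, dpibe, dpibhl, dpibped
  Position 0: all 'd' => match
  Position 1: all 'p' => match
  Position 2: all 'i' => match
  Position 3: all 'b' => match
  Position 4: ('m', 'e', 'h', 'p') => mismatch, stop
LCP = "dpib" (length 4)

4


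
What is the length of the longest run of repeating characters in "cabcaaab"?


Input: "cabcaaab"
Scanning for longest run:
  Position 1 ('a'): new char, reset run to 1
  Position 2 ('b'): new char, reset run to 1
  Position 3 ('c'): new char, reset run to 1
  Position 4 ('a'): new char, reset run to 1
  Position 5 ('a'): continues run of 'a', length=2
  Position 6 ('a'): continues run of 'a', length=3
  Position 7 ('b'): new char, reset run to 1
Longest run: 'a' with length 3

3


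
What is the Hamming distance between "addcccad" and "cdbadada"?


Comparing "addcccad" and "cdbadada" position by position:
  Position 0: 'a' vs 'c' => differ
  Position 1: 'd' vs 'd' => same
  Position 2: 'd' vs 'b' => differ
  Position 3: 'c' vs 'a' => differ
  Position 4: 'c' vs 'd' => differ
  Position 5: 'c' vs 'a' => differ
  Position 6: 'a' vs 'd' => differ
  Position 7: 'd' vs 'a' => differ
Total differences (Hamming distance): 7

7


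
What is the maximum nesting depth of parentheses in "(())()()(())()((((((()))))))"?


Input: "(())()()(())()((((((()))))))"
Tracking depth:
  Position 0 '(': depth becomes 1
  Position 1 '(': depth becomes 2
  Position 2 ')': depth becomes 1
  Position 3 ')': depth becomes 0
  Position 4 '(': depth becomes 1
  Position 5 ')': depth becomes 0
  Position 6 '(': depth becomes 1
  Position 7 ')': depth becomes 0
  Position 8 '(': depth becomes 1
  Position 9 '(': depth becomes 2
  Position 10 ')': depth becomes 1
  Position 11 ')': depth becomes 0
  Position 12 '(': depth becomes 1
  Position 13 ')': depth becomes 0
  Position 14 '(': depth becomes 1
  Position 15 '(': depth becomes 2
  Position 16 '(': depth becomes 3
  Position 17 '(': depth becomes 4
  Position 18 '(': depth becomes 5
  Position 19 '(': depth becomes 6
  Position 20 '(': depth becomes 7
  Position 21 ')': depth becomes 6
  Position 22 ')': depth becomes 5
  Position 23 ')': depth becomes 4
  Position 24 ')': depth becomes 3
  Position 25 ')': depth becomes 2
  Position 26 ')': depth becomes 1
  Position 27 ')': depth becomes 0
Maximum depth reached: 7

7
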